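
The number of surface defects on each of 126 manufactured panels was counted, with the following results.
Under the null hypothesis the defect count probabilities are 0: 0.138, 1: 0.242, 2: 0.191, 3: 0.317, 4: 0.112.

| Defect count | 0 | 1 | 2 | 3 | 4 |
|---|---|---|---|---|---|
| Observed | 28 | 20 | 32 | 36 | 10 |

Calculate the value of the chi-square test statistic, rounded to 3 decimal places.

Expected counts E_i = n·p_i: 126×0.138 = 17.388, 126×0.242 = 30.492, 126×0.191 = 24.066, 126×0.317 = 39.942, 126×0.112 = 14.112.
χ² = (28−17.388)²/17.388 + (20−30.492)²/30.492 + (32−24.066)²/24.066 + (36−39.942)²/39.942 + (10−14.112)²/14.112
   = 6.4766 + 3.6102 + 2.6157 + 0.3890 + 1.1982
Sum = 14.290

14.290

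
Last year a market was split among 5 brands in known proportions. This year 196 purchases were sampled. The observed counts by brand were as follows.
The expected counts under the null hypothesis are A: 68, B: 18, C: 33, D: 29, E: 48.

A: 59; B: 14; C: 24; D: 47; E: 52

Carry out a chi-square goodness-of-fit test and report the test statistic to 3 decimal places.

χ² = (59−68)²/68 + (14−18)²/18 + (24−33)²/33 + (47−29)²/29 + (52−48)²/48
   = 1.1912 + 0.8889 + 2.4545 + 11.1724 + 0.3333
Sum = 16.040

16.040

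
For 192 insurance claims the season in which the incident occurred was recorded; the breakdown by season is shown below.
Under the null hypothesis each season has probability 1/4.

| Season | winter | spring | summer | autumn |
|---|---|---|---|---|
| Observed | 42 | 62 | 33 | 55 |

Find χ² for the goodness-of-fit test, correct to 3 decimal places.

10.542

Expected count for each of the 4 categories: 192/4 = 48.
cat         O        E   (O−E)²/E
winter     42       48     0.7500
spring     62       48     4.0833
summer     33       48     4.6875
autumn     55       48     1.0208
Sum = 10.542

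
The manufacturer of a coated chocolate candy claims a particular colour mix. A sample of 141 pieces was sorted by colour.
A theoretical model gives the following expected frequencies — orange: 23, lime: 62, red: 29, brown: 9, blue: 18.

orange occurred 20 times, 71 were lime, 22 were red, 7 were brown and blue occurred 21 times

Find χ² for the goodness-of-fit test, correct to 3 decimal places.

χ² = (20−23)²/23 + (71−62)²/62 + (22−29)²/29 + (7−9)²/9 + (21−18)²/18
   = 0.3913 + 1.3065 + 1.6897 + 0.4444 + 0.5000
Sum = 4.332

4.332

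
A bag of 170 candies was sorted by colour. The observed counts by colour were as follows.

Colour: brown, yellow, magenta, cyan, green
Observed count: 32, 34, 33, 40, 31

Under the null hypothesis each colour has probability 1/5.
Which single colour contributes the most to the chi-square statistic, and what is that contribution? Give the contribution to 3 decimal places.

cyan, 1.059

Expected count for each of the 5 categories: 170/5 = 34.
cat          O        E   (O−E)²/E
brown       32       34     0.1176
yellow      34       34     0.0000
magenta     33       34     0.0294
cyan        40       34     1.0588
green       31       34     0.2647
The largest term is for cyan: 1.059.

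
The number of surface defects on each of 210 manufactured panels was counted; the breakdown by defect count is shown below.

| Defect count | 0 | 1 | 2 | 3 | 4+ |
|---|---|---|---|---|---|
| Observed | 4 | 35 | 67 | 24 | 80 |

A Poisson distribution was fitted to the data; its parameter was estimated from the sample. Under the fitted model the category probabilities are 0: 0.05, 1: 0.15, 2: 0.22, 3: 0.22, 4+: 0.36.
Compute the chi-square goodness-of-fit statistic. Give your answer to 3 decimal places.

Expected counts E_i = n·p_i: 210×0.05 = 10.5, 210×0.15 = 31.5, 210×0.22 = 46.2, 210×0.22 = 46.2, 210×0.36 = 75.6.
0: (4 − 10.5)²/10.5 = 42.25/10.5 = 4.0238
1: (35 − 31.5)²/31.5 = 12.25/31.5 = 0.3889
2: (67 − 46.2)²/46.2 = 432.64/46.2 = 9.3645
3: (24 − 46.2)²/46.2 = 492.84/46.2 = 10.6675
4+: (80 − 75.6)²/75.6 = 19.36/75.6 = 0.2561
Sum = 24.701

24.701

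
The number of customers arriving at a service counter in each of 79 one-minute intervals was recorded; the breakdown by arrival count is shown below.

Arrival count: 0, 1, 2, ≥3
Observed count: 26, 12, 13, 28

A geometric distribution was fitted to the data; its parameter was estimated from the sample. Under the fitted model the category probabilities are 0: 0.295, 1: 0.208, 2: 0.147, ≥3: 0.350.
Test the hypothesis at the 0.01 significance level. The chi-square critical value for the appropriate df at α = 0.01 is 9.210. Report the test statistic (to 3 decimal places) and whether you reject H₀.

Expected counts E_i = n·p_i: 79×0.295 = 23.305, 79×0.208 = 16.432, 79×0.147 = 11.613, 79×0.350 = 27.65.
cat         O        E   (O−E)²/E
0          26   23.305     0.3117
1          12   16.432     1.1954
2          13   11.613     0.1657
≥3         28    27.65     0.0044
Sum = 1.677
df = 2. Since 1.677 < 9.210, we do not reject H₀.

1.677; do not reject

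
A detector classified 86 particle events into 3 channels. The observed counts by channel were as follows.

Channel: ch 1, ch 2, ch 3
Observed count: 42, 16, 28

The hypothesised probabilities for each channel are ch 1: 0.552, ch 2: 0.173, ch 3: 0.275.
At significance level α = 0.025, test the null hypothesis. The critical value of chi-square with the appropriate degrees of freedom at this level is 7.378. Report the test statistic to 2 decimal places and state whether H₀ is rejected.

Expected counts E_i = n·p_i: 86×0.552 = 47.472, 86×0.173 = 14.878, 86×0.275 = 23.65.
χ² = (42−47.472)²/47.472 + (16−14.878)²/14.878 + (28−23.65)²/23.65
   = 0.631 + 0.085 + 0.800
Sum = 1.52
df = 2. Since 1.52 < 7.378, we do not reject H₀.

1.52; do not reject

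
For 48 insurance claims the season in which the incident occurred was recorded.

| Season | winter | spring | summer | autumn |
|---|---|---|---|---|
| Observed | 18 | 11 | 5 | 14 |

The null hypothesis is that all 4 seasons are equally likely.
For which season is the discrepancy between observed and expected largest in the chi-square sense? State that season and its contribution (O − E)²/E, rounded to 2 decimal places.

summer, 4.08

Under H₀ each category has probability 1/4, so each expected count is 48/4 = 12.
χ² = (18−12)²/12 + (11−12)²/12 + (5−12)²/12 + (14−12)²/12
   = 3.000 + 0.083 + 4.083 + 0.333
The largest term is for summer: 4.08.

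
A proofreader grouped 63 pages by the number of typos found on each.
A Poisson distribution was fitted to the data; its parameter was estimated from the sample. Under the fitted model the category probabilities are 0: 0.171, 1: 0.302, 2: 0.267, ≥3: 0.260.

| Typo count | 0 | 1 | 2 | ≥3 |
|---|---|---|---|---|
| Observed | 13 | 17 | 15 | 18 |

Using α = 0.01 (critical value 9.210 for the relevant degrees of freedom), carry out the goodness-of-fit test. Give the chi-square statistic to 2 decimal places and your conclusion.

1.03; do not reject

Expected counts E_i = n·p_i: 63×0.171 = 10.773, 63×0.302 = 19.026, 63×0.267 = 16.821, 63×0.260 = 16.38.
0: (13 − 10.773)²/10.773 = 4.959529/10.773 = 0.460
1: (17 − 19.026)²/19.026 = 4.104676/19.026 = 0.216
2: (15 − 16.821)²/16.821 = 3.316041/16.821 = 0.197
≥3: (18 − 16.38)²/16.38 = 2.6244/16.38 = 0.160
Sum = 1.03
df = 2. Since 1.03 < 9.210, we do not reject H₀.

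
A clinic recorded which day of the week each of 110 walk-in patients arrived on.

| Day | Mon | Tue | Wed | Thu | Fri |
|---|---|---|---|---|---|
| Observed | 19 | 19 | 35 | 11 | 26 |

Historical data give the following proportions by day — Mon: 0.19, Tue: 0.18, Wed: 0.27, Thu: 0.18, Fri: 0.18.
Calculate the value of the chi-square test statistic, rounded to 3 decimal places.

7.003

Expected counts E_i = n·p_i: 110×0.19 = 20.9, 110×0.18 = 19.8, 110×0.27 = 29.7, 110×0.18 = 19.8, 110×0.18 = 19.8.
cat         O        E   (O−E)²/E
Mon        19     20.9     0.1727
Tue        19     19.8     0.0323
Wed        35     29.7     0.9458
Thu        11     19.8     3.9111
Fri        26     19.8     1.9414
Sum = 7.003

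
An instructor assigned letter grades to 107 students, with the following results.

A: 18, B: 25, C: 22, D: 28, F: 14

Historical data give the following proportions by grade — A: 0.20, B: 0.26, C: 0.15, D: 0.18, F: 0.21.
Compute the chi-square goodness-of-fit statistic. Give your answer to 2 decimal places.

10.19

Expected counts E_i = n·p_i: 107×0.20 = 21.4, 107×0.26 = 27.82, 107×0.15 = 16.05, 107×0.18 = 19.26, 107×0.21 = 22.47.
cat         O        E   (O−E)²/E
A          18     21.4      0.540
B          25    27.82      0.286
C          22    16.05      2.206
D          28    19.26      3.966
F          14    22.47      3.193
Sum = 10.19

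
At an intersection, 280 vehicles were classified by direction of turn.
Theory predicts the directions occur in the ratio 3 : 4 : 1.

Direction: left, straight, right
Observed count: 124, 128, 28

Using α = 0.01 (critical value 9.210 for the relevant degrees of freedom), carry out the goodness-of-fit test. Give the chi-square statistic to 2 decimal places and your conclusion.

5.87; do not reject

Ratio total = 8. Expected counts: 280×3/8 = 105, 280×4/8 = 140, 280×1/8 = 35.
cat           O        E   (O−E)²/E
left        124      105      3.438
straight    128      140      1.029
right        28       35      1.400
Sum = 5.87
df = 2. Since 5.87 < 9.210, we do not reject H₀.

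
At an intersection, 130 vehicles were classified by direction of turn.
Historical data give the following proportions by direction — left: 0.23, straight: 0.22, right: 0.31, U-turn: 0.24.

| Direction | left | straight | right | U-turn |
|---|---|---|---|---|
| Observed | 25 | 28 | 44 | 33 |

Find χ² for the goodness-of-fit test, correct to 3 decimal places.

Expected counts E_i = n·p_i: 130×0.23 = 29.9, 130×0.22 = 28.6, 130×0.31 = 40.3, 130×0.24 = 31.2.
χ² = (25−29.9)²/29.9 + (28−28.6)²/28.6 + (44−40.3)²/40.3 + (33−31.2)²/31.2
   = 0.8030 + 0.0126 + 0.3397 + 0.1038
Sum = 1.259

1.259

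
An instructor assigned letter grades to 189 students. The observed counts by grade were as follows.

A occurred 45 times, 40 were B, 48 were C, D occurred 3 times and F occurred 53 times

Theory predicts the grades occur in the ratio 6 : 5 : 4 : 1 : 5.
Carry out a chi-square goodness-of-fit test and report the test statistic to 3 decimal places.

11.478

Ratio total = 21. Expected counts: 189×6/21 = 54, 189×5/21 = 45, 189×4/21 = 36, 189×1/21 = 9, 189×5/21 = 45.
A: (45 − 54)²/54 = 81/54 = 1.5000
B: (40 − 45)²/45 = 25/45 = 0.5556
C: (48 − 36)²/36 = 144/36 = 4.0000
D: (3 − 9)²/9 = 36/9 = 4.0000
F: (53 − 45)²/45 = 64/45 = 1.4222
Sum = 11.478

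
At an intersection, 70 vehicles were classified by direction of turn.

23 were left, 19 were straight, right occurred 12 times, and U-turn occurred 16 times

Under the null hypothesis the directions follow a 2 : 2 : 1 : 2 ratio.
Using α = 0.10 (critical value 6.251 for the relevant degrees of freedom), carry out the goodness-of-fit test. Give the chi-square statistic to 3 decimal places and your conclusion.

Ratio total = 7. Expected counts: 70×2/7 = 20, 70×2/7 = 20, 70×1/7 = 10, 70×2/7 = 20.
left: (23 − 20)²/20 = 9/20 = 0.4500
straight: (19 − 20)²/20 = 1/20 = 0.0500
right: (12 − 10)²/10 = 4/10 = 0.4000
U-turn: (16 − 20)²/20 = 16/20 = 0.8000
Sum = 1.700
df = 3. Since 1.700 < 6.251, we do not reject H₀.

1.700; do not reject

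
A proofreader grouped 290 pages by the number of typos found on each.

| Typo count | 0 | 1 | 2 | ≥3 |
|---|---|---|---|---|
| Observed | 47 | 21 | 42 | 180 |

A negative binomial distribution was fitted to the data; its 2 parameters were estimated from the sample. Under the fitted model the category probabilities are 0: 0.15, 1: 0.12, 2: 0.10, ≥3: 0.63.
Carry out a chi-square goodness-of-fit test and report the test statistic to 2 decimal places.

11.62

Expected counts E_i = n·p_i: 290×0.15 = 43.5, 290×0.12 = 34.8, 290×0.10 = 29, 290×0.63 = 182.7.
χ² = (47−43.5)²/43.5 + (21−34.8)²/34.8 + (42−29)²/29 + (180−182.7)²/182.7
   = 0.282 + 5.472 + 5.828 + 0.040
Sum = 11.62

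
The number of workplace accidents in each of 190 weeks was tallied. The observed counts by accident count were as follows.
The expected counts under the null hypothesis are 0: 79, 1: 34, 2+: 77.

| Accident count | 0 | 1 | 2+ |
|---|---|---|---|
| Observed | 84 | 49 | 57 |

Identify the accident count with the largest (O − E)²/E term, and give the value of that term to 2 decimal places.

χ² = (84−79)²/79 + (49−34)²/34 + (57−77)²/77
   = 0.316 + 6.618 + 5.195
The largest term is for 1: 6.62.

1, 6.62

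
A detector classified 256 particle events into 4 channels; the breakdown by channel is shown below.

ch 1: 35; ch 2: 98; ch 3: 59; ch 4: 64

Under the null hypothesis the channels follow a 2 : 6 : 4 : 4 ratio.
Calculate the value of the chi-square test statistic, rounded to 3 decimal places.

Ratio total = 16. Expected counts: 256×2/16 = 32, 256×6/16 = 96, 256×4/16 = 64, 256×4/16 = 64.
χ² = (35−32)²/32 + (98−96)²/96 + (59−64)²/64 + (64−64)²/64
   = 0.2813 + 0.0417 + 0.3906 + 0.0000
Sum = 0.714

0.714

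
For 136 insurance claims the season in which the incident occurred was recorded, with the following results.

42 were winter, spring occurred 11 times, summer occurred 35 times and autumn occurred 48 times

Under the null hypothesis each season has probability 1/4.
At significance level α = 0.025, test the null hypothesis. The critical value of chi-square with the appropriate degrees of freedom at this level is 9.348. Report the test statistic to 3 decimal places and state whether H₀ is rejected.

Under H₀ each category has probability 1/4, so each expected count is 136/4 = 34.
winter: (42 − 34)²/34 = 64/34 = 1.8824
spring: (11 − 34)²/34 = 529/34 = 15.5588
summer: (35 − 34)²/34 = 1/34 = 0.0294
autumn: (48 − 34)²/34 = 196/34 = 5.7647
Sum = 23.235
df = 3. Since 23.235 > 9.348, we reject H₀.

23.235; reject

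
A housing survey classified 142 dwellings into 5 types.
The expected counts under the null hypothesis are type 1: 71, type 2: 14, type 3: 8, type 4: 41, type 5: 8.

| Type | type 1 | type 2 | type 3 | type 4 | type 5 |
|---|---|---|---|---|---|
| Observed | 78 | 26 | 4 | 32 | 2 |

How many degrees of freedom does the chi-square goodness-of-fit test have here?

4

There are k = 5 categories and no parameters were estimated from the data, so df = 5 − 1 = 4.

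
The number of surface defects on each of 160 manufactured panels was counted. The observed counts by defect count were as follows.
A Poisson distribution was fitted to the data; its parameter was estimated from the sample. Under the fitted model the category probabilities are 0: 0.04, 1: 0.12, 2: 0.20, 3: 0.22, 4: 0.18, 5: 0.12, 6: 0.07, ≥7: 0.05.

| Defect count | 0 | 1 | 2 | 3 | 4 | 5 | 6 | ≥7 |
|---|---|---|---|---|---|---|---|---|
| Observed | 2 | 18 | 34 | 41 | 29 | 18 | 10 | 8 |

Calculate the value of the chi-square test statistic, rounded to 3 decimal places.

4.386

Expected counts E_i = n·p_i: 160×0.04 = 6.4, 160×0.12 = 19.2, 160×0.20 = 32, 160×0.22 = 35.2, 160×0.18 = 28.8, 160×0.12 = 19.2, 160×0.07 = 11.2, 160×0.05 = 8.
cat         O        E   (O−E)²/E
0           2      6.4     3.0250
1          18     19.2     0.0750
2          34       32     0.1250
3          41     35.2     0.9557
4          29     28.8     0.0014
5          18     19.2     0.0750
6          10     11.2     0.1286
≥7          8        8     0.0000
Sum = 4.386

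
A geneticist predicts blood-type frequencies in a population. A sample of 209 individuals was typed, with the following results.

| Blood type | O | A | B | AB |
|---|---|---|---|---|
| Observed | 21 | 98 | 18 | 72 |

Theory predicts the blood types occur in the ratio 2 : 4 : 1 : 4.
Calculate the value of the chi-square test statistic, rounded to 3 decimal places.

Ratio total = 11. Expected counts: 209×2/11 = 38, 209×4/11 = 76, 209×1/11 = 19, 209×4/11 = 76.
χ² = (21−38)²/38 + (98−76)²/76 + (18−19)²/19 + (72−76)²/76
   = 7.6053 + 6.3684 + 0.0526 + 0.2105
Sum = 14.237

14.237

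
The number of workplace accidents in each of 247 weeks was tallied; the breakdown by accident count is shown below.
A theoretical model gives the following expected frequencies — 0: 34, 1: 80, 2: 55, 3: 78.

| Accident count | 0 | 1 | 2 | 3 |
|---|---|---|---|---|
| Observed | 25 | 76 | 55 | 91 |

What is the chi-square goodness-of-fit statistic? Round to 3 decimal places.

cat         O        E   (O−E)²/E
0          25       34     2.3824
1          76       80     0.2000
2          55       55     0.0000
3          91       78     2.1667
Sum = 4.749

4.749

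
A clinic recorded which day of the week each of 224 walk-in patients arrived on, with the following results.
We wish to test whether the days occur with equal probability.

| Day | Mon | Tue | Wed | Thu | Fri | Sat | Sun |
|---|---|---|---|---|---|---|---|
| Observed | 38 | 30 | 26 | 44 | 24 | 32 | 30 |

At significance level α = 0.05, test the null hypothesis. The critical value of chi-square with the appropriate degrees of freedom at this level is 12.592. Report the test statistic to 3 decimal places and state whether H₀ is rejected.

9.000; do not reject

Expected count for each of the 7 categories: 224/7 = 32.
χ² = (38−32)²/32 + (30−32)²/32 + (26−32)²/32 + (44−32)²/32 + (24−32)²/32 + (32−32)²/32 + (30−32)²/32
   = 1.1250 + 0.1250 + 1.1250 + 4.5000 + 2.0000 + 0.0000 + 0.1250
Sum = 9.000
df = 6. Since 9.000 < 12.592, we do not reject H₀.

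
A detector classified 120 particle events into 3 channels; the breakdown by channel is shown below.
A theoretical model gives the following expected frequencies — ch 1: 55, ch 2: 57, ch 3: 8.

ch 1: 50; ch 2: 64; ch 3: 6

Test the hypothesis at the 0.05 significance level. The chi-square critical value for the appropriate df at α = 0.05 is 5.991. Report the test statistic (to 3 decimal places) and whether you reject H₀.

1.814; do not reject

χ² = (50−55)²/55 + (64−57)²/57 + (6−8)²/8
   = 0.4545 + 0.8596 + 0.5000
Sum = 1.814
df = 2. Since 1.814 < 5.991, we do not reject H₀.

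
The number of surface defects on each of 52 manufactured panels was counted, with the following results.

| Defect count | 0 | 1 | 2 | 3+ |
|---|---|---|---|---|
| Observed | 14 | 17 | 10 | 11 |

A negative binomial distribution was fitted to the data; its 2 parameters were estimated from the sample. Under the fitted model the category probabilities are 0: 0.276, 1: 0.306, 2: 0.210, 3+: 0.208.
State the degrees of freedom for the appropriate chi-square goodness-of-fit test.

1

There are k = 4 categories and 2 parameters estimated from the data, so df = 4 − 1 − 2 = 1.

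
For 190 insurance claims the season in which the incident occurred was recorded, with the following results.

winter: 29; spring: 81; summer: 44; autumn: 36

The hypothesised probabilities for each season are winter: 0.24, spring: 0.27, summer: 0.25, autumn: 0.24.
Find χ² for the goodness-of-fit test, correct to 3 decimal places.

25.517

Expected counts E_i = n·p_i: 190×0.24 = 45.6, 190×0.27 = 51.3, 190×0.25 = 47.5, 190×0.24 = 45.6.
winter: (29 − 45.6)²/45.6 = 275.56/45.6 = 6.0430
spring: (81 − 51.3)²/51.3 = 882.09/51.3 = 17.1947
summer: (44 − 47.5)²/47.5 = 12.25/47.5 = 0.2579
autumn: (36 − 45.6)²/45.6 = 92.16/45.6 = 2.0211
Sum = 25.517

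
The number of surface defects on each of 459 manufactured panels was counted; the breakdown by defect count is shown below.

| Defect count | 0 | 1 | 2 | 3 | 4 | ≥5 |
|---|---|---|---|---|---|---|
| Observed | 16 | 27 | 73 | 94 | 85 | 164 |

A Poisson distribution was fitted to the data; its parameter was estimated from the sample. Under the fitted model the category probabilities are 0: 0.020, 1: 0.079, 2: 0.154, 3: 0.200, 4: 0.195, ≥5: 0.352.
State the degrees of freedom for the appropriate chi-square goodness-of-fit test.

4

There are k = 6 categories and 1 parameter estimated from the data, so df = 6 − 1 − 1 = 4.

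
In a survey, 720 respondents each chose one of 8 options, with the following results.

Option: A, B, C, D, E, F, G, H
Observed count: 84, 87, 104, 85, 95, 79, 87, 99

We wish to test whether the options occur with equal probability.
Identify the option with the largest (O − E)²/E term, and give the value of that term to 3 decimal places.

Under H₀ each category has probability 1/8, so each expected count is 720/8 = 90.
A: (84 − 90)²/90 = 36/90 = 0.4000
B: (87 − 90)²/90 = 9/90 = 0.1000
C: (104 − 90)²/90 = 196/90 = 2.1778
D: (85 − 90)²/90 = 25/90 = 0.2778
E: (95 − 90)²/90 = 25/90 = 0.2778
F: (79 − 90)²/90 = 121/90 = 1.3444
G: (87 − 90)²/90 = 9/90 = 0.1000
H: (99 − 90)²/90 = 81/90 = 0.9000
The largest term is for C: 2.178.

C, 2.178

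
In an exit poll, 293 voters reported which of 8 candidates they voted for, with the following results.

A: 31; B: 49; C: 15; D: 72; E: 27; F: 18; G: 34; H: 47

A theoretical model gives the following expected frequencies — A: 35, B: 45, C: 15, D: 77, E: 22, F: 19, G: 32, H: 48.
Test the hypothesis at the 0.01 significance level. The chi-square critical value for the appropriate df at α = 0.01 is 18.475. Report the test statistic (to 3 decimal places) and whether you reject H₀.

χ² = (31−35)²/35 + (49−45)²/45 + (15−15)²/15 + (72−77)²/77 + (27−22)²/22 + (18−19)²/19 + (34−32)²/32 + (47−48)²/48
   = 0.4571 + 0.3556 + 0.0000 + 0.3247 + 1.1364 + 0.0526 + 0.1250 + 0.0208
Sum = 2.472
df = 7. Since 2.472 < 18.475, we do not reject H₀.

2.472; do not reject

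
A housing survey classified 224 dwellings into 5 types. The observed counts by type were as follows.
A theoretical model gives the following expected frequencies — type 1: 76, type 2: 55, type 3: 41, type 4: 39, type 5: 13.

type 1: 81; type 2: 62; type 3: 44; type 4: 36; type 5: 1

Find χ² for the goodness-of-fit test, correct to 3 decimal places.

12.747

type 1: (81 − 76)²/76 = 25/76 = 0.3289
type 2: (62 − 55)²/55 = 49/55 = 0.8909
type 3: (44 − 41)²/41 = 9/41 = 0.2195
type 4: (36 − 39)²/39 = 9/39 = 0.2308
type 5: (1 − 13)²/13 = 144/13 = 11.0769
Sum = 12.747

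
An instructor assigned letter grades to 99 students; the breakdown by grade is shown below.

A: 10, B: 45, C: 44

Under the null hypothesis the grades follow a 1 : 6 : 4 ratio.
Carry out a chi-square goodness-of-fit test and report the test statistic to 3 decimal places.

3.389

Ratio total = 11. Expected counts: 99×1/11 = 9, 99×6/11 = 54, 99×4/11 = 36.
χ² = (10−9)²/9 + (45−54)²/54 + (44−36)²/36
   = 0.1111 + 1.5000 + 1.7778
Sum = 3.389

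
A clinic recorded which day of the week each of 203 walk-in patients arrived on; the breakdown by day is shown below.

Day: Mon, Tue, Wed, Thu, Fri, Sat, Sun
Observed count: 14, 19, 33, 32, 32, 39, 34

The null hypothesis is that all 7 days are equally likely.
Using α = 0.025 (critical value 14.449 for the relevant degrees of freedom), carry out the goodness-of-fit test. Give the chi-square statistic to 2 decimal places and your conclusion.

Under H₀ each category has probability 1/7, so each expected count is 203/7 = 29.
cat         O        E   (O−E)²/E
Mon        14       29      7.759
Tue        19       29      3.448
Wed        33       29      0.552
Thu        32       29      0.310
Fri        32       29      0.310
Sat        39       29      3.448
Sun        34       29      0.862
Sum = 16.69
df = 6. Since 16.69 > 14.449, we reject H₀.

16.69; reject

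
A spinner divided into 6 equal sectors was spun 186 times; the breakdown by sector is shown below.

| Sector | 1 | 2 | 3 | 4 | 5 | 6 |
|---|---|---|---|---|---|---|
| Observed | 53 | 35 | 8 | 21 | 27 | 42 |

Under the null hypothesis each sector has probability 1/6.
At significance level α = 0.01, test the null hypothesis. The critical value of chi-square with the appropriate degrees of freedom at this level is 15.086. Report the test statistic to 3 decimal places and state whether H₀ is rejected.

Expected count for each of the 6 categories: 186/6 = 31.
1: (53 − 31)²/31 = 484/31 = 15.6129
2: (35 − 31)²/31 = 16/31 = 0.5161
3: (8 − 31)²/31 = 529/31 = 17.0645
4: (21 − 31)²/31 = 100/31 = 3.2258
5: (27 − 31)²/31 = 16/31 = 0.5161
6: (42 − 31)²/31 = 121/31 = 3.9032
Sum = 40.839
df = 5. Since 40.839 > 15.086, we reject H₀.

40.839; reject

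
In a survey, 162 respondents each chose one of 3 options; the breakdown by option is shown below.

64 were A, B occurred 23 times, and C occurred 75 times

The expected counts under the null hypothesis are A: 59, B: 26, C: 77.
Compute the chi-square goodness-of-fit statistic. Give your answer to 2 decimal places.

0.82

cat         O        E   (O−E)²/E
A          64       59      0.424
B          23       26      0.346
C          75       77      0.052
Sum = 0.82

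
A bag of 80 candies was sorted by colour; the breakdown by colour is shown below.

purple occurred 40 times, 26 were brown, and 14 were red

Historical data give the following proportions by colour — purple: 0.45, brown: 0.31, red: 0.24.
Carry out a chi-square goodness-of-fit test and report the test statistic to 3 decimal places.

1.911

Expected counts E_i = n·p_i: 80×0.45 = 36, 80×0.31 = 24.8, 80×0.24 = 19.2.
χ² = (40−36)²/36 + (26−24.8)²/24.8 + (14−19.2)²/19.2
   = 0.4444 + 0.0581 + 1.4083
Sum = 1.911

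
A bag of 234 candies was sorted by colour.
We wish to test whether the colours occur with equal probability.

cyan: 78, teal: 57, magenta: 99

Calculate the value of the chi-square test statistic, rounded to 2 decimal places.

Expected count for each of the 3 categories: 234/3 = 78.
cyan: (78 − 78)²/78 = 0/78 = 0.000
teal: (57 − 78)²/78 = 441/78 = 5.654
magenta: (99 − 78)²/78 = 441/78 = 5.654
Sum = 11.31

11.31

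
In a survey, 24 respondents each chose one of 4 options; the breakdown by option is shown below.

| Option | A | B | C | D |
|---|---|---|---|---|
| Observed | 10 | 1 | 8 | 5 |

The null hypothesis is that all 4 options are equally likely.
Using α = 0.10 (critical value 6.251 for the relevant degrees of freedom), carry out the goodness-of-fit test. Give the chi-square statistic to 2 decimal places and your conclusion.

7.67; reject

Under H₀ each category has probability 1/4, so each expected count is 24/4 = 6.
χ² = (10−6)²/6 + (1−6)²/6 + (8−6)²/6 + (5−6)²/6
   = 2.667 + 4.167 + 0.667 + 0.167
Sum = 7.67
df = 3. Since 7.67 > 6.251, we reject H₀.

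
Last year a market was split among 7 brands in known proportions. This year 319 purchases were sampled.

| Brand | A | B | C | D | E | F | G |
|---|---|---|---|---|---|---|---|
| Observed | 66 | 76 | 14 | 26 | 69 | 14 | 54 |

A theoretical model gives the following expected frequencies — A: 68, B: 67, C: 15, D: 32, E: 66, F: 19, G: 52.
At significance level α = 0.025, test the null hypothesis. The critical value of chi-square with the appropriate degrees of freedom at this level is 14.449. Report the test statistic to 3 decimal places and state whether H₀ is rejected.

χ² = (66−68)²/68 + (76−67)²/67 + (14−15)²/15 + (26−32)²/32 + (69−66)²/66 + (14−19)²/19 + (54−52)²/52
   = 0.0588 + 1.2090 + 0.0667 + 1.1250 + 0.1364 + 1.3158 + 0.0769
Sum = 3.989
df = 6. Since 3.989 < 14.449, we do not reject H₀.

3.989; do not reject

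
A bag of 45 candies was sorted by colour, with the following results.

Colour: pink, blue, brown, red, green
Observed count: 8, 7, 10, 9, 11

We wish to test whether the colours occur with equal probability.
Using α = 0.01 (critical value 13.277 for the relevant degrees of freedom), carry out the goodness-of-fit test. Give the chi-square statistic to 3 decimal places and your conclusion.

Under H₀ each category has probability 1/5, so each expected count is 45/5 = 9.
χ² = (8−9)²/9 + (7−9)²/9 + (10−9)²/9 + (9−9)²/9 + (11−9)²/9
   = 0.1111 + 0.4444 + 0.1111 + 0.0000 + 0.4444
Sum = 1.111
df = 4. Since 1.111 < 13.277, we do not reject H₀.

1.111; do not reject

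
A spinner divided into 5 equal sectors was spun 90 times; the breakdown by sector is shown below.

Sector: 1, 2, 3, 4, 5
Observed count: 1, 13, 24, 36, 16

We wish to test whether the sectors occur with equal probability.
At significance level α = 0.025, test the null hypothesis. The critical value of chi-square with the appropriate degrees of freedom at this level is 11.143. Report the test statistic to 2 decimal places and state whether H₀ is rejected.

37.67; reject

Under H₀ each category has probability 1/5, so each expected count is 90/5 = 18.
cat         O        E   (O−E)²/E
1           1       18     16.056
2          13       18      1.389
3          24       18      2.000
4          36       18     18.000
5          16       18      0.222
Sum = 37.67
df = 4. Since 37.67 > 11.143, we reject H₀.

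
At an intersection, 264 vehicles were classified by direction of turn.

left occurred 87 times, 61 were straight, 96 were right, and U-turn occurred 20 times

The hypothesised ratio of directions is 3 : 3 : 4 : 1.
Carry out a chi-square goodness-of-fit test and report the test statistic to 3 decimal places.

5.472

Ratio total = 11. Expected counts: 264×3/11 = 72, 264×3/11 = 72, 264×4/11 = 96, 264×1/11 = 24.
cat           O        E   (O−E)²/E
left         87       72     3.1250
straight     61       72     1.6806
right        96       96     0.0000
U-turn       20       24     0.6667
Sum = 5.472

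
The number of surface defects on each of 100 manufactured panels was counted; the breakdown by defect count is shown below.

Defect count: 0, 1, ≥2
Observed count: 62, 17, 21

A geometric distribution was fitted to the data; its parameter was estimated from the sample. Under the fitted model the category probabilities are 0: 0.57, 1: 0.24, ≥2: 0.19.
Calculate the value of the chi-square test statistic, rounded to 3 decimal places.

2.691

Expected counts E_i = n·p_i: 100×0.57 = 57, 100×0.24 = 24, 100×0.19 = 19.
χ² = (62−57)²/57 + (17−24)²/24 + (21−19)²/19
   = 0.4386 + 2.0417 + 0.2105
Sum = 2.691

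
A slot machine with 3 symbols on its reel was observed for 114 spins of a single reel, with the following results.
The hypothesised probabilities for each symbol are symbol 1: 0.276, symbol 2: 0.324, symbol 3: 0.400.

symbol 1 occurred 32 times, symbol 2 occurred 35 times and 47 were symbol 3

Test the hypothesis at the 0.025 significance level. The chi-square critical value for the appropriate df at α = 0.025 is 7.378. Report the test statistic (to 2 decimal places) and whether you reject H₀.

Expected counts E_i = n·p_i: 114×0.276 = 31.464, 114×0.324 = 36.936, 114×0.400 = 45.6.
χ² = (32−31.464)²/31.464 + (35−36.936)²/36.936 + (47−45.6)²/45.6
   = 0.009 + 0.101 + 0.043
Sum = 0.15
df = 2. Since 0.15 < 7.378, we do not reject H₀.

0.15; do not reject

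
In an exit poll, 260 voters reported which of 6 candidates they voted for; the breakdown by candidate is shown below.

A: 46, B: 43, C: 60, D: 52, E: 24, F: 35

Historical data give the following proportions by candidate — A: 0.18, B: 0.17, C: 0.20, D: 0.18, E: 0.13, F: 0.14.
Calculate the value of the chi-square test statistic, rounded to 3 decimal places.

4.750

Expected counts E_i = n·p_i: 260×0.18 = 46.8, 260×0.17 = 44.2, 260×0.20 = 52, 260×0.18 = 46.8, 260×0.13 = 33.8, 260×0.14 = 36.4.
cat         O        E   (O−E)²/E
A          46     46.8     0.0137
B          43     44.2     0.0326
C          60       52     1.2308
D          52     46.8     0.5778
E          24     33.8     2.8414
F          35     36.4     0.0538
Sum = 4.750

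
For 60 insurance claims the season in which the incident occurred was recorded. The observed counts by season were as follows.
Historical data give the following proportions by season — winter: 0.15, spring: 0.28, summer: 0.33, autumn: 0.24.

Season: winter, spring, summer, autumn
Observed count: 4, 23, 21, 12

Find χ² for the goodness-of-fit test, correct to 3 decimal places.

Expected counts E_i = n·p_i: 60×0.15 = 9, 60×0.28 = 16.8, 60×0.33 = 19.8, 60×0.24 = 14.4.
χ² = (4−9)²/9 + (23−16.8)²/16.8 + (21−19.8)²/19.8 + (12−14.4)²/14.4
   = 2.7778 + 2.2881 + 0.0727 + 0.4000
Sum = 5.539

5.539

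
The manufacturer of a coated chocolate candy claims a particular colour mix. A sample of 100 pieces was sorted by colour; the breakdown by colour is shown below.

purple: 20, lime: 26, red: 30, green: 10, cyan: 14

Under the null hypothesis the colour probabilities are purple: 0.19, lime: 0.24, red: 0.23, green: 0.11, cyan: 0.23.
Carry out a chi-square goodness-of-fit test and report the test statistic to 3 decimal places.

Expected counts E_i = n·p_i: 100×0.19 = 19, 100×0.24 = 24, 100×0.23 = 23, 100×0.11 = 11, 100×0.23 = 23.
purple: (20 − 19)²/19 = 1/19 = 0.0526
lime: (26 − 24)²/24 = 4/24 = 0.1667
red: (30 − 23)²/23 = 49/23 = 2.1304
green: (10 − 11)²/11 = 1/11 = 0.0909
cyan: (14 − 23)²/23 = 81/23 = 3.5217
Sum = 5.962

5.962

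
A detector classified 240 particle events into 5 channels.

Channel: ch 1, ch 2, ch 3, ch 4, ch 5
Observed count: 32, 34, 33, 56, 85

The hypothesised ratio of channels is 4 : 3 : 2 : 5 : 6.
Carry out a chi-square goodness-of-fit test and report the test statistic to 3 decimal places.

Ratio total = 20. Expected counts: 240×4/20 = 48, 240×3/20 = 36, 240×2/20 = 24, 240×5/20 = 60, 240×6/20 = 72.
cat         O        E   (O−E)²/E
ch 1       32       48     5.3333
ch 2       34       36     0.1111
ch 3       33       24     3.3750
ch 4       56       60     0.2667
ch 5       85       72     2.3472
Sum = 11.433

11.433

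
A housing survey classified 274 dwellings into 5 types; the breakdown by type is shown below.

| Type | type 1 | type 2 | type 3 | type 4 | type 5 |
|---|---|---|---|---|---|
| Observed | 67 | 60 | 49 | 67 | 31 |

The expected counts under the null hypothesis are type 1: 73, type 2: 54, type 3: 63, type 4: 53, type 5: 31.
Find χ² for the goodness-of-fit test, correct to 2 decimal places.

7.97

type 1: (67 − 73)²/73 = 36/73 = 0.493
type 2: (60 − 54)²/54 = 36/54 = 0.667
type 3: (49 − 63)²/63 = 196/63 = 3.111
type 4: (67 − 53)²/53 = 196/53 = 3.698
type 5: (31 − 31)²/31 = 0/31 = 0.000
Sum = 7.97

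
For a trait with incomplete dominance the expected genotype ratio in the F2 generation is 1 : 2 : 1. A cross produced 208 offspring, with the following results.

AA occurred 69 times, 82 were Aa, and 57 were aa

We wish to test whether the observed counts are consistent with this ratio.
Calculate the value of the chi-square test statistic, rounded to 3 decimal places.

10.692

Ratio total = 4. Expected counts: 208×1/4 = 52, 208×2/4 = 104, 208×1/4 = 52.
cat         O        E   (O−E)²/E
AA         69       52     5.5577
Aa         82      104     4.6538
aa         57       52     0.4808
Sum = 10.692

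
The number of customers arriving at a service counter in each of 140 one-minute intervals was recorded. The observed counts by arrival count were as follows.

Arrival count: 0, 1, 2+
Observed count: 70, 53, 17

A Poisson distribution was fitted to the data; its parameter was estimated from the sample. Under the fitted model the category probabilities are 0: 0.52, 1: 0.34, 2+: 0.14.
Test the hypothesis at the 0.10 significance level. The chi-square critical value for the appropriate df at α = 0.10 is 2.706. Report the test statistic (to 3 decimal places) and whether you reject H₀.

1.065; do not reject

Expected counts E_i = n·p_i: 140×0.52 = 72.8, 140×0.34 = 47.6, 140×0.14 = 19.6.
χ² = (70−72.8)²/72.8 + (53−47.6)²/47.6 + (17−19.6)²/19.6
   = 0.1077 + 0.6126 + 0.3449
Sum = 1.065
df = 1. Since 1.065 < 2.706, we do not reject H₀.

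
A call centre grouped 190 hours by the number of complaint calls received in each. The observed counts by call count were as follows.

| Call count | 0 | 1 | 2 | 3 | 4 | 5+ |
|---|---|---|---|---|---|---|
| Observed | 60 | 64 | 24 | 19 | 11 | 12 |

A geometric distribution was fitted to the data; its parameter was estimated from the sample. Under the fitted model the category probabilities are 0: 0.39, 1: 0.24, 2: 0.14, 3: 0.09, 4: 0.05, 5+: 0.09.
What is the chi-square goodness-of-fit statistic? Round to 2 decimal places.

Expected counts E_i = n·p_i: 190×0.39 = 74.1, 190×0.24 = 45.6, 190×0.14 = 26.6, 190×0.09 = 17.1, 190×0.05 = 9.5, 190×0.09 = 17.1.
0: (60 − 74.1)²/74.1 = 198.81/74.1 = 2.683
1: (64 − 45.6)²/45.6 = 338.56/45.6 = 7.425
2: (24 − 26.6)²/26.6 = 6.76/26.6 = 0.254
3: (19 − 17.1)²/17.1 = 3.61/17.1 = 0.211
4: (11 − 9.5)²/9.5 = 2.25/9.5 = 0.237
5+: (12 − 17.1)²/17.1 = 26.01/17.1 = 1.521
Sum = 12.33

12.33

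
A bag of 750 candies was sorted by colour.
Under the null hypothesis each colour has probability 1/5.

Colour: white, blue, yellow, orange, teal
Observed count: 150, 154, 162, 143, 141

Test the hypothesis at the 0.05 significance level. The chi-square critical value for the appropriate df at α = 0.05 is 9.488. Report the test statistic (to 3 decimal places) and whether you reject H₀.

Under H₀ each category has probability 1/5, so each expected count is 750/5 = 150.
cat         O        E   (O−E)²/E
white     150      150     0.0000
blue      154      150     0.1067
yellow    162      150     0.9600
orange    143      150     0.3267
teal      141      150     0.5400
Sum = 1.933
df = 4. Since 1.933 < 9.488, we do not reject H₀.

1.933; do not reject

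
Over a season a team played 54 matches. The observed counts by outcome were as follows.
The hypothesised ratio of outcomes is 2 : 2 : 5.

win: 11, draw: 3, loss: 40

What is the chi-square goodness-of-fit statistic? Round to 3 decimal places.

10.167

Ratio total = 9. Expected counts: 54×2/9 = 12, 54×2/9 = 12, 54×5/9 = 30.
win: (11 − 12)²/12 = 1/12 = 0.0833
draw: (3 − 12)²/12 = 81/12 = 6.7500
loss: (40 − 30)²/30 = 100/30 = 3.3333
Sum = 10.167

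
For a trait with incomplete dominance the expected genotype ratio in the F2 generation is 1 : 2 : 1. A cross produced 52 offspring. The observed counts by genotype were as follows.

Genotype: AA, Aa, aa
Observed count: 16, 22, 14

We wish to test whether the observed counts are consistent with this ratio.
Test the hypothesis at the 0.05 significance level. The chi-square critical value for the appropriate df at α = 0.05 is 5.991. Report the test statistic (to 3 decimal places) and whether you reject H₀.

Ratio total = 4. Expected counts: 52×1/4 = 13, 52×2/4 = 26, 52×1/4 = 13.
AA: (16 − 13)²/13 = 9/13 = 0.6923
Aa: (22 − 26)²/26 = 16/26 = 0.6154
aa: (14 − 13)²/13 = 1/13 = 0.0769
Sum = 1.385
df = 2. Since 1.385 < 5.991, we do not reject H₀.

1.385; do not reject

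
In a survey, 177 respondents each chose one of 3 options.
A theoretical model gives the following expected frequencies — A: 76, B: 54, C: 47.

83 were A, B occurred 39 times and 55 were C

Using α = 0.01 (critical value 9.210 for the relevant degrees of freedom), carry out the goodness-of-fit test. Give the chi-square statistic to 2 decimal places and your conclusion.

cat         O        E   (O−E)²/E
A          83       76      0.645
B          39       54      4.167
C          55       47      1.362
Sum = 6.17
df = 2. Since 6.17 < 9.210, we do not reject H₀.

6.17; do not reject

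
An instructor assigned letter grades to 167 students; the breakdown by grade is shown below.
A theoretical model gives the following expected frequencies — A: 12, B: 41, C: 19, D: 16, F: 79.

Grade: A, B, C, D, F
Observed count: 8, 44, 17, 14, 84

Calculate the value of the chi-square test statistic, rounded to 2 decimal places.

A: (8 − 12)²/12 = 16/12 = 1.333
B: (44 − 41)²/41 = 9/41 = 0.220
C: (17 − 19)²/19 = 4/19 = 0.211
D: (14 − 16)²/16 = 4/16 = 0.250
F: (84 − 79)²/79 = 25/79 = 0.316
Sum = 2.33

2.33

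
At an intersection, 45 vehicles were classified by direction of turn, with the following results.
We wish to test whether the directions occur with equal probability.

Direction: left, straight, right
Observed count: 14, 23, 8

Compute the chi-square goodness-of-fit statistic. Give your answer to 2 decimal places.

7.60

Under H₀ each category has probability 1/3, so each expected count is 45/3 = 15.
cat           O        E   (O−E)²/E
left         14       15      0.067
straight     23       15      4.267
right         8       15      3.267
Sum = 7.60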